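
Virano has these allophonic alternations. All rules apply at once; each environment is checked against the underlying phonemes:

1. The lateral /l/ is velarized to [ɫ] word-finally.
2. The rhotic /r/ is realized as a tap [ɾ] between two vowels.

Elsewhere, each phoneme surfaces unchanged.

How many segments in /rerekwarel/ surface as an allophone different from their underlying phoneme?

3

Segments that undergo a rule: /r/ → [ɾ] (rule 2); /r/ → [ɾ] (rule 2); /l/ → [ɫ] (rule 1).
All other segments surface unchanged.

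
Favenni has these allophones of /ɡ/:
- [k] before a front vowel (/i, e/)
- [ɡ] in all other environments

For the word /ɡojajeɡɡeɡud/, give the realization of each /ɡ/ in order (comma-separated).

[ɡ], [ɡ], [k], [ɡ]

Occurrence 1 (position 1): no conditioning environment matches → elsewhere allophone [ɡ].
Occurrence 2 (position 7): no conditioning environment matches → elsewhere allophone [ɡ].
Occurrence 3 (position 8): before a front vowel (/i, e/) → [k].
Occurrence 4 (position 10): no conditioning environment matches → elsewhere allophone [ɡ].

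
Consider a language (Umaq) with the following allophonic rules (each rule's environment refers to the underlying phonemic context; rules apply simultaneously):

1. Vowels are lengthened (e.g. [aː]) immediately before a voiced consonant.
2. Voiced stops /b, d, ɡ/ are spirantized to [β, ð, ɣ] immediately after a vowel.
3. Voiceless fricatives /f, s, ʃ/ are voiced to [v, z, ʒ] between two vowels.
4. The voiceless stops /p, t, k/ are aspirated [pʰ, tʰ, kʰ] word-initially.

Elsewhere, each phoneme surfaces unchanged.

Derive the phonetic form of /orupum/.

Rule 1 applies to /o/ (word-initial: before a voiced consonant) → [oː].
/u/ (between /r/ and /p/): rule 1 targets it, but not before a voiced consonant → unchanged [u].
/p/ (between /u/ and /u/) fails the environment for rule 4, so it stays [p].
/u/ — between /p/ and /m/, before a voiced consonant — surfaces as [uː] (rule 1).

[oːrupuːm]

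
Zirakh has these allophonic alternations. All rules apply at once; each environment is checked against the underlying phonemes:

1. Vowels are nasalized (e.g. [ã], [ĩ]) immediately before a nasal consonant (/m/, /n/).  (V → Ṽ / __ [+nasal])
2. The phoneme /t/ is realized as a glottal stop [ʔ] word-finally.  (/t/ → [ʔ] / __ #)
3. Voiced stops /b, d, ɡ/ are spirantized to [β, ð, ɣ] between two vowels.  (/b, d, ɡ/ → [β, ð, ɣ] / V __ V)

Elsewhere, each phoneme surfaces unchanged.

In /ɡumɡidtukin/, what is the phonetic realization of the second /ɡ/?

/ɡ/ (between /m/ and /i/) is in the target of rule 3 but the environment (between two vowels) is not met → [ɡ].

[ɡ]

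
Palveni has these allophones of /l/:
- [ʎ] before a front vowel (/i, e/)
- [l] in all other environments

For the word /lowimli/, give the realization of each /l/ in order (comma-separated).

Occurrence 1 (position 1): no conditioning environment matches → elsewhere allophone [l].
Occurrence 2 (position 6): before a front vowel (/i, e/) → [ʎ].

[l], [ʎ]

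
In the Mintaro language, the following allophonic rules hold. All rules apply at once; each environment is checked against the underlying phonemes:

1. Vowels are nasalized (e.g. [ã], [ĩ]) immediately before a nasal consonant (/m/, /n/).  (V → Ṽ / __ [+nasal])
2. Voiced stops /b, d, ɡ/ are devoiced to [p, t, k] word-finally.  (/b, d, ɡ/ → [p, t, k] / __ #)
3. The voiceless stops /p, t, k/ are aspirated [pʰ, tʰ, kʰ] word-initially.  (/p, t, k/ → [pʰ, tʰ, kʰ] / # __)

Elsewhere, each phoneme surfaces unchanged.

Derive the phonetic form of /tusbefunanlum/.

[tʰusbefũnãnlũm]

/t/ (word-initial) occurs word-initially → [tʰ] by rule 3.
/u/ (between /t/ and /s/) fails the environment for rule 1, so it stays [u].
/s/ (between /u/ and /b/) is unaffected → [s].
/b/ (between /s/ and /e/) is in the target of rule 2 but the environment (word-finally) is not met → [b].
/e/ (between /b/ and /f/) fails the environment for rule 1, so it stays [e].
/f/ — not in any rule's target class → [f].
/u/ — between /f/ and /n/, before a nasal consonant — surfaces as [ũ] (rule 1).
/n/ (between /u/ and /a/): no rule targets it → [n].
/a/ meets the environment for rule 1 (before a nasal consonant) → [ã].
/n/ (between /a/ and /l/): no rule targets it → [n].
/l/ — not in any rule's target class → [l].
Rule 1 applies to /u/ (between /l/ and /m/: before a nasal consonant) → [ũ].
/m/ (word-final): no rule targets it → [m].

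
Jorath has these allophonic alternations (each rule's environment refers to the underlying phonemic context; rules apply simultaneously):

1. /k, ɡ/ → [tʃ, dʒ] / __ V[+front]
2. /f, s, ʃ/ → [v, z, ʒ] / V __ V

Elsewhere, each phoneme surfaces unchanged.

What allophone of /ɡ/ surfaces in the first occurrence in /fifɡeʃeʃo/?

[dʒ]

Rule 1 applies to /ɡ/ (between /f/ and /e/: before a front vowel) → [dʒ].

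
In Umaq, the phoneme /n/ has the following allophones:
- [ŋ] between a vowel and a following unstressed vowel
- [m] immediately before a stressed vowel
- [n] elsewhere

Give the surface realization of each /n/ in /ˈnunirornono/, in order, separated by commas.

[m], [ŋ], [n], [ŋ]

Occurrence 1 (position 1): immediately before a stressed vowel → [m].
Occurrence 2 (position 3): between a vowel and a following unstressed vowel → [ŋ].
Occurrence 3 (position 8): no conditioning environment matches → elsewhere allophone [n].
Occurrence 4 (position 10): between a vowel and a following unstressed vowel → [ŋ].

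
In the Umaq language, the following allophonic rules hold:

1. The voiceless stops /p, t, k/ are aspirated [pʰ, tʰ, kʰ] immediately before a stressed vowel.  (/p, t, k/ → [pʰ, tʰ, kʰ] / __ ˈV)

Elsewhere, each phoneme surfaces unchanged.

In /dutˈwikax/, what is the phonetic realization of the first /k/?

[k]

/k/ (between /i/ and /a/): rule 1 targets it, but not immediately before a stressed vowel → unchanged [k].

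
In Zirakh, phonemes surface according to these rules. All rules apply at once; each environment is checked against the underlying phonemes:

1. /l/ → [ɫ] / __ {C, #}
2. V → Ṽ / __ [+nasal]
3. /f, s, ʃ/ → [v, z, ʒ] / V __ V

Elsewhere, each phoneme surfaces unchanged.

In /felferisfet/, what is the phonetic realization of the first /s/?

/s/ (between /i/ and /f/) is in the target of rule 3 but the environment (between two vowels) is not met → [s].

[s]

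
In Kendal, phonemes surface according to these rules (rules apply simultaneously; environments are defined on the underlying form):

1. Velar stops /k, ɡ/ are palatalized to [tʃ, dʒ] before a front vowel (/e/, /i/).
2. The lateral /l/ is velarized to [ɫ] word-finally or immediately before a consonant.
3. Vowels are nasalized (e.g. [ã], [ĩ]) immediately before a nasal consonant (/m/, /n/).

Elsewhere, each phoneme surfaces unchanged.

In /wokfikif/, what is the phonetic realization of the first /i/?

/i/ (between /f/ and /k/): rule 3 targets it, but not before a nasal consonant → unchanged [i].

[i]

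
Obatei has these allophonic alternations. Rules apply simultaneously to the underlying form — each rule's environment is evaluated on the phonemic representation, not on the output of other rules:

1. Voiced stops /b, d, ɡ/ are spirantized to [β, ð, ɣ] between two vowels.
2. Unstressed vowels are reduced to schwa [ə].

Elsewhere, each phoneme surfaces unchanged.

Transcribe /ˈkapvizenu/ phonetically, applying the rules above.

/k/ (word-initial) is unaffected → [k].
/a/ (between /k/ and /p/): rule 2 targets it, but not in an unstressed syllable → unchanged [a].
/p/ (between /a/ and /v/) is unaffected → [p].
/v/ (between /p/ and /i/) is unaffected → [v].
/i/ (between /v/ and /z/): in an unstressed syllable, so rule 2 applies → [ə].
/z/ — not in any rule's target class → [z].
/e/ (between /z/ and /n/): in an unstressed syllable, so rule 2 applies → [ə].
/n/ — not in any rule's target class → [n].
/u/ (word-final): in an unstressed syllable, so rule 2 applies → [ə].

[ˈkapvəzənə]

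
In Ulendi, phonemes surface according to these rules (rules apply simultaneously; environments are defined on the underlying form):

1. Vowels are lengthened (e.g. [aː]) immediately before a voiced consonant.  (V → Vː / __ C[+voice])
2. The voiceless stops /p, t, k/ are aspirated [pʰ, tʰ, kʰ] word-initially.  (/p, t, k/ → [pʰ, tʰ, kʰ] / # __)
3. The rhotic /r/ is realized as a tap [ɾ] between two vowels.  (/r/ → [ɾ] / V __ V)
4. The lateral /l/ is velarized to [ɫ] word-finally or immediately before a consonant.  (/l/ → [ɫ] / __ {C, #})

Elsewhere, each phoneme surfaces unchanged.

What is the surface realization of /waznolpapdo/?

/w/ — not in any rule's target class → [w].
/a/ (between /w/ and /z/) occurs before a voiced consonant → [aː] by rule 1.
/z/ (between /a/ and /n/) is unaffected → [z].
/n/ (between /z/ and /o/): no rule targets it → [n].
Rule 1 applies to /o/ (between /n/ and /l/: before a voiced consonant) → [oː].
/l/ meets the environment for rule 4 (word-finally or immediately before a consonant) → [ɫ].
/p/ (between /l/ and /a/) is in the target of rule 2 but the environment (word-initially) is not met → [p].
/a/ (between /p/ and /p/) is in the target of rule 1 but the environment (before a voiced consonant) is not met → [a].
/p/ (between /a/ and /d/): rule 2 targets it, but not word-initially → unchanged [p].
/d/ — not in any rule's target class → [d].
/o/ (word-final) fails the environment for rule 1, so it stays [o].

[waːznoːɫpapdo]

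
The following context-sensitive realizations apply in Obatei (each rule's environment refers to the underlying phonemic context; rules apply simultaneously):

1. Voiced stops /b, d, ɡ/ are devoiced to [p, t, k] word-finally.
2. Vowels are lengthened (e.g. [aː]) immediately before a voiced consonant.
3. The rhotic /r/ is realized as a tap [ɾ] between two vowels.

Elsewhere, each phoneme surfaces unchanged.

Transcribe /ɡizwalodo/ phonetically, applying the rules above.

/ɡ/ (word-initial) is in the target of rule 1 but the environment (word-finally) is not met → [ɡ].
/i/ (between /ɡ/ and /z/) occurs before a voiced consonant → [iː] by rule 2.
/z/ — not in any rule's target class → [z].
/w/ stays [w].
Rule 2 applies to /a/ (between /w/ and /l/: before a voiced consonant) → [aː].
/l/ (between /a/ and /o/): no rule targets it → [l].
Rule 2 applies to /o/ (between /l/ and /d/: before a voiced consonant) → [oː].
/d/ (between /o/ and /o/) fails the environment for rule 1, so it stays [d].
/o/ (word-final): rule 2 targets it, but not before a voiced consonant → unchanged [o].

[ɡiːzwaːloːdo]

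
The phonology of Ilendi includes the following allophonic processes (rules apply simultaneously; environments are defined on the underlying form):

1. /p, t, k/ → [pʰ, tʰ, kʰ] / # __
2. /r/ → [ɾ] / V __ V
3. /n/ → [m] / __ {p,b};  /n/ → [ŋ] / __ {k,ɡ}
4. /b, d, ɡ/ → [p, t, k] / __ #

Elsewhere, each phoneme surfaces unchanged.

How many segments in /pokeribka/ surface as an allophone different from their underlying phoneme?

2

Segments that undergo a rule: /p/ → [pʰ] (rule 1); /r/ → [ɾ] (rule 2).
All other segments surface unchanged.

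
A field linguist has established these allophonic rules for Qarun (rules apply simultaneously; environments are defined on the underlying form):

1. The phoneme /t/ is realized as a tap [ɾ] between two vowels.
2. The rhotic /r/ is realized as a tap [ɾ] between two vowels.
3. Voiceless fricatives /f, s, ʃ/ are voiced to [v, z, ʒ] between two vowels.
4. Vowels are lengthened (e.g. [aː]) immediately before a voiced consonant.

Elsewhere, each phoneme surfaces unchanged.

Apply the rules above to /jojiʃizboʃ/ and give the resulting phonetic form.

[joːjiʒiːzboʃ]

/o/ (between /j/ and /j/): before a voiced consonant, so rule 4 applies → [oː].
/i/ (between /j/ and /ʃ/): rule 4 targets it, but not before a voiced consonant → unchanged [i].
Rule 3 applies to /ʃ/ (between /i/ and /i/: between two vowels) → [ʒ].
/i/ — between /ʃ/ and /z/, before a voiced consonant — surfaces as [iː] (rule 4).
/o/ (between /b/ and /ʃ/) fails the environment for rule 4, so it stays [o].
/ʃ/ (word-final) is in the target of rule 3 but the environment (between two vowels) is not met → [ʃ].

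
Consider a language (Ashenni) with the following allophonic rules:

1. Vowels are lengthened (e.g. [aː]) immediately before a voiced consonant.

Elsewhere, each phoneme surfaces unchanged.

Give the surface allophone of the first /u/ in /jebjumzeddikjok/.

[uː]

/u/ (between /j/ and /m/): before a voiced consonant, so rule 1 applies → [uː].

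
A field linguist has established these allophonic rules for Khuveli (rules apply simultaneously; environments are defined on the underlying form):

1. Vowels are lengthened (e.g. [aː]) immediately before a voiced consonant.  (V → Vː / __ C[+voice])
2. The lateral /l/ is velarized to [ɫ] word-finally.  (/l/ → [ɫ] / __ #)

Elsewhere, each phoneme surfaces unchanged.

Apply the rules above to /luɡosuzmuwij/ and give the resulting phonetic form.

/l/ (word-initial): rule 2 targets it, but not word-finally → unchanged [l].
/u/ (between /l/ and /ɡ/): before a voiced consonant, so rule 1 applies → [uː].
/o/ (between /ɡ/ and /s/) is in the target of rule 1 but the environment (before a voiced consonant) is not met → [o].
Rule 1 applies to /u/ (between /s/ and /z/: before a voiced consonant) → [uː].
/u/ (between /m/ and /w/) occurs before a voiced consonant → [uː] by rule 1.
Rule 1 applies to /i/ (between /w/ and /j/: before a voiced consonant) → [iː].

[luːɡosuːzmuːwiːj]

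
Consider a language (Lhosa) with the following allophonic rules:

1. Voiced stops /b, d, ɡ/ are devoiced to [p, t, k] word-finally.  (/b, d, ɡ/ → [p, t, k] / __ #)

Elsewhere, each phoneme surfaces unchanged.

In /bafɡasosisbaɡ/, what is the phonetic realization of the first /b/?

/b/ — word-initial; rule 1 does not apply here → [b].

[b]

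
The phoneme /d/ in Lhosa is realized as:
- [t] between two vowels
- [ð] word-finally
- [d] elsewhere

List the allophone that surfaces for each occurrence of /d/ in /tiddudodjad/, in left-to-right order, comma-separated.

[d], [d], [t], [d], [ð]

Occurrence 1 (position 3): no conditioning environment matches → elsewhere allophone [d].
Occurrence 2 (position 4): no conditioning environment matches → elsewhere allophone [d].
Occurrence 3 (position 6): between two vowels → [t].
Occurrence 4 (position 8): no conditioning environment matches → elsewhere allophone [d].
Occurrence 5 (position 11): word-finally → [ð].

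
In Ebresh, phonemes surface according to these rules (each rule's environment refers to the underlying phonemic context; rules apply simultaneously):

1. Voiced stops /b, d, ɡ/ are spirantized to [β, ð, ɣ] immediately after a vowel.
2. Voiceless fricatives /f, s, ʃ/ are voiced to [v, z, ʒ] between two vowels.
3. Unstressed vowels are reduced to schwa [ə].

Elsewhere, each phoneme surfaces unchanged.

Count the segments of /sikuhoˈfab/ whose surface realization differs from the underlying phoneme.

5

Segments that undergo a rule: /i/ → [ə] (rule 3); /u/ → [ə] (rule 3); /o/ → [ə] (rule 3); /f/ → [v] (rule 2); /b/ → [β] (rule 1).
All other segments surface unchanged.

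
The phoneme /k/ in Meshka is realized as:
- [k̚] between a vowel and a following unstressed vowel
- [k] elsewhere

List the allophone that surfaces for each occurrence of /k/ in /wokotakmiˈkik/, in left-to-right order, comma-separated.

Occurrence 1 (position 3): between a vowel and a following unstressed vowel → [k̚].
Occurrence 2 (position 7): no conditioning environment matches → elsewhere allophone [k].
Occurrence 3 (position 10): no conditioning environment matches → elsewhere allophone [k].
Occurrence 4 (position 12): no conditioning environment matches → elsewhere allophone [k].

[k̚], [k], [k], [k]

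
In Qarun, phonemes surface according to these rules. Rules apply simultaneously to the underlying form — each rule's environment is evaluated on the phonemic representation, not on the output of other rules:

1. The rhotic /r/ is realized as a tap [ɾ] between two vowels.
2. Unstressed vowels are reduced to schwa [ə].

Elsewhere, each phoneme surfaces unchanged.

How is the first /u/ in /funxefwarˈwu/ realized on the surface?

/u/ (between /f/ and /n/): in an unstressed syllable, so rule 2 applies → [ə].

[ə]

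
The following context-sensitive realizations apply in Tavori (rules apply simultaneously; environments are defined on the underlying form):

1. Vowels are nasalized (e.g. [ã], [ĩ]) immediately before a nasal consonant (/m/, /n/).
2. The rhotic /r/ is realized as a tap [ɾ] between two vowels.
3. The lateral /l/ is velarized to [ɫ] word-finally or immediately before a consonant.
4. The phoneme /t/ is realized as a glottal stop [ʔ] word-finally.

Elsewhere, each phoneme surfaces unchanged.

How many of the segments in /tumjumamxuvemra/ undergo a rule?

4

Segments that undergo a rule: /u/ → [ũ] (rule 1); /u/ → [ũ] (rule 1); /a/ → [ã] (rule 1); /e/ → [ẽ] (rule 1).
All other segments surface unchanged.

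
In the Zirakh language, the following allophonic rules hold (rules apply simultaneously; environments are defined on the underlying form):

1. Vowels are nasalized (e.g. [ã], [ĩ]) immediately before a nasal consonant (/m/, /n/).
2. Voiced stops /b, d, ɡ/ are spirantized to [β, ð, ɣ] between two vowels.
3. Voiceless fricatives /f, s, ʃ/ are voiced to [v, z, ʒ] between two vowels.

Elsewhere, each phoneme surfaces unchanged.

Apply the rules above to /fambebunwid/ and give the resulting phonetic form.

[fãmbeβũnwid]

/f/ (word-initial): rule 3 targets it, but not between two vowels → unchanged [f].
/a/ (between /f/ and /m/) occurs before a nasal consonant → [ã] by rule 1.
/m/ (between /a/ and /b/) is unaffected → [m].
/b/ (between /m/ and /e/) fails the environment for rule 2, so it stays [b].
/e/ — between /b/ and /b/; rule 1 does not apply here → [e].
/b/ — between /e/ and /u/, between two vowels — surfaces as [β] (rule 2).
/u/ (between /b/ and /n/) occurs before a nasal consonant → [ũ] by rule 1.
/n/ (between /u/ and /w/) is unaffected → [n].
/w/ — not in any rule's target class → [w].
/i/ — between /w/ and /d/; rule 1 does not apply here → [i].
/d/ (word-final) fails the environment for rule 2, so it stays [d].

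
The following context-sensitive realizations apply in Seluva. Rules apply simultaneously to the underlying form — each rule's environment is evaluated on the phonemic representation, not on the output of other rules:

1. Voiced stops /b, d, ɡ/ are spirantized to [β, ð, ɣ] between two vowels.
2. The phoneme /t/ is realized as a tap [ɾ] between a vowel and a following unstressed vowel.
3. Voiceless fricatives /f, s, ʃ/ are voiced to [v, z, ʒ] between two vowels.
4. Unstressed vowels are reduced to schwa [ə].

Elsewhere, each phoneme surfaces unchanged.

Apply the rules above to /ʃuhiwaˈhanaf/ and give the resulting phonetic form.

[ʃəhəwəˈhanəf]

/ʃ/ — word-initial; rule 3 does not apply here → [ʃ].
/u/ meets the environment for rule 4 (in an unstressed syllable) → [ə].
/h/ (between /u/ and /i/): no rule targets it → [h].
/i/ (between /h/ and /w/): in an unstressed syllable, so rule 4 applies → [ə].
/w/ — not in any rule's target class → [w].
/a/ (between /w/ and /h/): in an unstressed syllable, so rule 4 applies → [ə].
/h/ (between /a/ and /a/): no rule targets it → [h].
/a/ — between /h/ and /n/; rule 4 does not apply here → [a].
/n/ stays [n].
/a/ meets the environment for rule 4 (in an unstressed syllable) → [ə].
/f/ — word-final; rule 3 does not apply here → [f].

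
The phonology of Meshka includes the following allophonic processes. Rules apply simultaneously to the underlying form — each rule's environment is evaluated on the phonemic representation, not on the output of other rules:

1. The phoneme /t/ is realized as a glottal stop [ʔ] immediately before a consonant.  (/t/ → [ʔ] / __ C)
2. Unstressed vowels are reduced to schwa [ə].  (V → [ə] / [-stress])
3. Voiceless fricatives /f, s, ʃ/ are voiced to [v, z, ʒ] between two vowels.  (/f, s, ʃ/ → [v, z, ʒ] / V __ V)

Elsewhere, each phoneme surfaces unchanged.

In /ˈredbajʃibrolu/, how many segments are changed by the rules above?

4

Segments that undergo a rule: /a/ → [ə] (rule 2); /i/ → [ə] (rule 2); /o/ → [ə] (rule 2); /u/ → [ə] (rule 2).
All other segments surface unchanged.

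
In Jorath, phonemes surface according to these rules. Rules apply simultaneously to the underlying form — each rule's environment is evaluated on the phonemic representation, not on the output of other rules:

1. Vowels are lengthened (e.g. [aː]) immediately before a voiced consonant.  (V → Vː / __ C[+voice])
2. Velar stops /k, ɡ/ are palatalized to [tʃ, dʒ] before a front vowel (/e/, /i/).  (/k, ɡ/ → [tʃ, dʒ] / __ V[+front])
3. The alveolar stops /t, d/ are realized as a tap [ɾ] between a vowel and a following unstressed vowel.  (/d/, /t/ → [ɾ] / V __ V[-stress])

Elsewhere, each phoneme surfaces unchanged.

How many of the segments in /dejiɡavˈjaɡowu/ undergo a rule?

Segments that undergo a rule: /e/ → [eː] (rule 1); /i/ → [iː] (rule 1); /a/ → [aː] (rule 1); /a/ → [aː] (rule 1); /o/ → [oː] (rule 1).
All other segments surface unchanged.

5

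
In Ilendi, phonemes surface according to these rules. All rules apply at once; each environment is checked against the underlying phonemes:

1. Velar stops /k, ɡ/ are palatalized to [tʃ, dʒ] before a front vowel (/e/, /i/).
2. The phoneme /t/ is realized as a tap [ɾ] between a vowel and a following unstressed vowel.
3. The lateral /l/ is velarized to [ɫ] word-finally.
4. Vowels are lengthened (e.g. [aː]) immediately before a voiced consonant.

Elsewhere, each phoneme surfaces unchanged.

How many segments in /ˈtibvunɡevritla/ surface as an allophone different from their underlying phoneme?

Segments that undergo a rule: /i/ → [iː] (rule 4); /u/ → [uː] (rule 4); /ɡ/ → [dʒ] (rule 1); /e/ → [eː] (rule 4).
All other segments surface unchanged.

4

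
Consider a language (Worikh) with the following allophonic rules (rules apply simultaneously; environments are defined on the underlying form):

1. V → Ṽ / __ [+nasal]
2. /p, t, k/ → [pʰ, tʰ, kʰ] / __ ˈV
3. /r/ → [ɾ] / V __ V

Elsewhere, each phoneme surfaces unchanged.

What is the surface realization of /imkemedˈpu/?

[ĩmkẽmedˈpʰu]

/i/ meets the environment for rule 1 (before a nasal consonant) → [ĩ].
/m/ stays [m].
/k/ (between /m/ and /e/) is in the target of rule 2 but the environment (immediately before a stressed vowel) is not met → [k].
Rule 1 applies to /e/ (between /k/ and /m/: before a nasal consonant) → [ẽ].
/m/ (between /e/ and /e/): no rule targets it → [m].
/e/ (between /m/ and /d/): rule 1 targets it, but not before a nasal consonant → unchanged [e].
/d/ stays [d].
/p/ — between /d/ and /u/, immediately before a stressed vowel — surfaces as [pʰ] (rule 2).
/u/ (word-final): rule 1 targets it, but not before a nasal consonant → unchanged [u].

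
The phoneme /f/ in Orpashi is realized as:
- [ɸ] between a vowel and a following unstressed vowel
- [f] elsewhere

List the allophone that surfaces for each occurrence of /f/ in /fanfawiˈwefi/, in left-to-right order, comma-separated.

[f], [f], [ɸ]

Occurrence 1 (position 1): no conditioning environment matches → elsewhere allophone [f].
Occurrence 2 (position 4): no conditioning environment matches → elsewhere allophone [f].
Occurrence 3 (position 10): between a vowel and a following unstressed vowel → [ɸ].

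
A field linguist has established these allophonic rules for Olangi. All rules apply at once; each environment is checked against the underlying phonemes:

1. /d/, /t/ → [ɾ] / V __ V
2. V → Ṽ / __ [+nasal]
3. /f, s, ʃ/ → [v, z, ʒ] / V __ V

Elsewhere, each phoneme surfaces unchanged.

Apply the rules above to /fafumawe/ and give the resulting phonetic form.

/f/ (word-initial): rule 3 targets it, but not between two vowels → unchanged [f].
/a/ (between /f/ and /f/): rule 2 targets it, but not before a nasal consonant → unchanged [a].
/f/ — between /a/ and /u/, between two vowels — surfaces as [v] (rule 3).
/u/ (between /f/ and /m/): before a nasal consonant, so rule 2 applies → [ũ].
/m/ stays [m].
/a/ (between /m/ and /w/) fails the environment for rule 2, so it stays [a].
/w/ stays [w].
/e/ — word-final; rule 2 does not apply here → [e].

[favũmawe]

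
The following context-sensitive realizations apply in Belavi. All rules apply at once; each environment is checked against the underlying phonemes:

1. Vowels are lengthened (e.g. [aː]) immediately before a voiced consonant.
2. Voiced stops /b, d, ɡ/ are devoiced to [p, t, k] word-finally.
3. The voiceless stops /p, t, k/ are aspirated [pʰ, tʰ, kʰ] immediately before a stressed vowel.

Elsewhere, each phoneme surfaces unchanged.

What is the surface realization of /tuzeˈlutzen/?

[tuːzeːˈlutzeːn]

/t/ — word-initial; rule 3 does not apply here → [t].
/u/ — between /t/ and /z/, before a voiced consonant — surfaces as [uː] (rule 1).
/z/ stays [z].
/e/ meets the environment for rule 1 (before a voiced consonant) → [eː].
/l/ — not in any rule's target class → [l].
/u/ (between /l/ and /t/) fails the environment for rule 1, so it stays [u].
/t/ — between /u/ and /z/; rule 3 does not apply here → [t].
/z/ — not in any rule's target class → [z].
Rule 1 applies to /e/ (between /z/ and /n/: before a voiced consonant) → [eː].
/n/ stays [n].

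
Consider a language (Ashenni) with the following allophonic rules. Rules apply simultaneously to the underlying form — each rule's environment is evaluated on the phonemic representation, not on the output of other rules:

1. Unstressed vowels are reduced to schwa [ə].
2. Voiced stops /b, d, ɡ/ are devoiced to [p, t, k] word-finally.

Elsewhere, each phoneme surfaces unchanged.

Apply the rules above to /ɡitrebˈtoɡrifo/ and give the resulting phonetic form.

[ɡətrəbˈtoɡrəfə]

/ɡ/ — word-initial; rule 2 does not apply here → [ɡ].
/i/ (between /ɡ/ and /t/) occurs in an unstressed syllable → [ə] by rule 1.
/t/ (between /i/ and /r/): no rule targets it → [t].
/r/ (between /t/ and /e/) is unaffected → [r].
/e/ (between /r/ and /b/): in an unstressed syllable, so rule 1 applies → [ə].
/b/ (between /e/ and /t/): rule 2 targets it, but not word-finally → unchanged [b].
/t/ — not in any rule's target class → [t].
/o/ (between /t/ and /ɡ/): rule 1 targets it, but not in an unstressed syllable → unchanged [o].
/ɡ/ (between /o/ and /r/): rule 2 targets it, but not word-finally → unchanged [ɡ].
/r/ (between /ɡ/ and /i/): no rule targets it → [r].
Rule 1 applies to /i/ (between /r/ and /f/: in an unstressed syllable) → [ə].
/f/ stays [f].
/o/ — word-final, in an unstressed syllable — surfaces as [ə] (rule 1).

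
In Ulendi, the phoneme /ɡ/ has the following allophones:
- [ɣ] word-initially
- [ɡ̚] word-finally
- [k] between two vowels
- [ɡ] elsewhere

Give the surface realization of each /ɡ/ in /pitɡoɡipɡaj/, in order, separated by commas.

[ɡ], [k], [ɡ]

Occurrence 1 (position 4): no conditioning environment matches → elsewhere allophone [ɡ].
Occurrence 2 (position 6): between two vowels → [k].
Occurrence 3 (position 9): no conditioning environment matches → elsewhere allophone [ɡ].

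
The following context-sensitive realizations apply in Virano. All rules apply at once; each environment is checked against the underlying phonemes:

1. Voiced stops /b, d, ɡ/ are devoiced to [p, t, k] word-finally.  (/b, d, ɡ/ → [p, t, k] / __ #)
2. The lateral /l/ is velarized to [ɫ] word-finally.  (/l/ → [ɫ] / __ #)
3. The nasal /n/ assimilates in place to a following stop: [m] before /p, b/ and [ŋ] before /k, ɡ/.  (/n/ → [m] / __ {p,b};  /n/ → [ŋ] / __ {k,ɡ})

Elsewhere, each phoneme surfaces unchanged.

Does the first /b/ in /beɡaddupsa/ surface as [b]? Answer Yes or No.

Yes

/b/ (word-initial) is in the target of rule 1 but the environment (word-finally) is not met → [b].
The actual realization is [b], which matches [b].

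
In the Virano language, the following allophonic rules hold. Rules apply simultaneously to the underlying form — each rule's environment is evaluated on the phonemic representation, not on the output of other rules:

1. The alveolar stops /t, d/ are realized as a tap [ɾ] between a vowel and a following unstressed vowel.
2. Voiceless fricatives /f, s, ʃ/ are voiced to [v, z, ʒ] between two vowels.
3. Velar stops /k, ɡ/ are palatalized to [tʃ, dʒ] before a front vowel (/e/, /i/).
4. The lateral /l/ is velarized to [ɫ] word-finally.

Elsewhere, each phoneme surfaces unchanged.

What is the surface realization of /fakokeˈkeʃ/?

[fakotʃeˈtʃeʃ]

/f/ (word-initial): rule 2 targets it, but not between two vowels → unchanged [f].
/a/ stays [a].
/k/ (between /a/ and /o/) fails the environment for rule 3, so it stays [k].
/o/ (between /k/ and /k/): no rule targets it → [o].
/k/ (between /o/ and /e/): before a front vowel, so rule 3 applies → [tʃ].
/e/ (between /k/ and /k/) is unaffected → [e].
/k/ (between /e/ and /e/): before a front vowel, so rule 3 applies → [tʃ].
/e/ stays [e].
/ʃ/ (word-final) fails the environment for rule 2, so it stays [ʃ].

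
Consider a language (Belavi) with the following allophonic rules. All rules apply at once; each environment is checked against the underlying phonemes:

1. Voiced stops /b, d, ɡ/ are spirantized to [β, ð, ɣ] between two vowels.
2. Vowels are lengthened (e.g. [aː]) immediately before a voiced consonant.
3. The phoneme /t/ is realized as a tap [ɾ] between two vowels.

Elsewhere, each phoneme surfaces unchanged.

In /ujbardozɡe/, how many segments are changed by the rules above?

3

Segments that undergo a rule: /u/ → [uː] (rule 2); /a/ → [aː] (rule 2); /o/ → [oː] (rule 2).
All other segments surface unchanged.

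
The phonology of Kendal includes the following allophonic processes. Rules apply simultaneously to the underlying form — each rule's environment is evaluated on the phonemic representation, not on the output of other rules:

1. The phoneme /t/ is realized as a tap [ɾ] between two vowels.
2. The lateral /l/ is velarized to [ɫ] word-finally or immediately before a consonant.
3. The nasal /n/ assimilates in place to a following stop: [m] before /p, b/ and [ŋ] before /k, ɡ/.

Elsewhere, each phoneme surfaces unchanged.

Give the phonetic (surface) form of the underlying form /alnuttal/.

/a/ stays [a].
/l/ (between /a/ and /n/): word-finally or immediately before a consonant, so rule 2 applies → [ɫ].
/n/ (between /l/ and /u/) is in the target of rule 3 but the environment (before a labial or velar stop) is not met → [n].
/u/ stays [u].
/t/ — between /u/ and /t/; rule 1 does not apply here → [t].
/t/ — between /t/ and /a/; rule 1 does not apply here → [t].
/a/ stays [a].
/l/ (word-final) occurs word-finally or immediately before a consonant → [ɫ] by rule 2.

[aɫnuttaɫ]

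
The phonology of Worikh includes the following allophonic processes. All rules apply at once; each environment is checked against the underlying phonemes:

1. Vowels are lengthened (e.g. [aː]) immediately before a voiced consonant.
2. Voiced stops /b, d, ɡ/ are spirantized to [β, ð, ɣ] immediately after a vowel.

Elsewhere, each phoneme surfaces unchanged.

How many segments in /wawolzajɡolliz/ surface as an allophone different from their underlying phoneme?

5

Segments that undergo a rule: /a/ → [aː] (rule 1); /o/ → [oː] (rule 1); /a/ → [aː] (rule 1); /o/ → [oː] (rule 1); /i/ → [iː] (rule 1).
All other segments surface unchanged.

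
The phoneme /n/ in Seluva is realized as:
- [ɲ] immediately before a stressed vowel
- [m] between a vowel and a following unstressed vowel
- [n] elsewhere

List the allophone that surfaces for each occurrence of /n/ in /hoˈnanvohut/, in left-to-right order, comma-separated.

[ɲ], [n]

Occurrence 1 (position 3): immediately before a stressed vowel → [ɲ].
Occurrence 2 (position 5): no conditioning environment matches → elsewhere allophone [n].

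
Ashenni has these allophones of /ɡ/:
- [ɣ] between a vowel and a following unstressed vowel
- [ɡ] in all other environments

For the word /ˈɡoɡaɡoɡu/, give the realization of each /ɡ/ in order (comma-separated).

Occurrence 1 (position 1): no conditioning environment matches → elsewhere allophone [ɡ].
Occurrence 2 (position 3): between a vowel and a following unstressed vowel → [ɣ].
Occurrence 3 (position 5): between a vowel and a following unstressed vowel → [ɣ].
Occurrence 4 (position 7): between a vowel and a following unstressed vowel → [ɣ].

[ɡ], [ɣ], [ɣ], [ɣ]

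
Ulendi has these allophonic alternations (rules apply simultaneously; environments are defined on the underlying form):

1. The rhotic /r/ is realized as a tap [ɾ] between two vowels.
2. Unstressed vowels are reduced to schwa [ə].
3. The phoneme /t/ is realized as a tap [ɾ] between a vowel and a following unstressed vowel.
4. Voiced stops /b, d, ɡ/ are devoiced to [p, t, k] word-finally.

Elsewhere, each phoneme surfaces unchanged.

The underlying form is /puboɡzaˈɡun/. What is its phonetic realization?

[pəbəɡzəˈɡun]

/p/ (word-initial): no rule targets it → [p].
/u/ — between /p/ and /b/, in an unstressed syllable — surfaces as [ə] (rule 2).
/b/ — between /u/ and /o/; rule 4 does not apply here → [b].
/o/ (between /b/ and /ɡ/) occurs in an unstressed syllable → [ə] by rule 2.
/ɡ/ (between /o/ and /z/): rule 4 targets it, but not word-finally → unchanged [ɡ].
/z/ — not in any rule's target class → [z].
/a/ meets the environment for rule 2 (in an unstressed syllable) → [ə].
/ɡ/ (between /a/ and /u/) is in the target of rule 4 but the environment (word-finally) is not met → [ɡ].
/u/ (between /ɡ/ and /n/) fails the environment for rule 2, so it stays [u].
/n/ stays [n].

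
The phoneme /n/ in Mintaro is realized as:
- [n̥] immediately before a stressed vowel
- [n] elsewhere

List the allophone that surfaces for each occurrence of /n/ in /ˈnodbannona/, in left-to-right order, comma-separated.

Occurrence 1 (position 1): immediately before a stressed vowel → [n̥].
Occurrence 2 (position 6): no conditioning environment matches → elsewhere allophone [n].
Occurrence 3 (position 7): no conditioning environment matches → elsewhere allophone [n].
Occurrence 4 (position 9): no conditioning environment matches → elsewhere allophone [n].

[n̥], [n], [n], [n]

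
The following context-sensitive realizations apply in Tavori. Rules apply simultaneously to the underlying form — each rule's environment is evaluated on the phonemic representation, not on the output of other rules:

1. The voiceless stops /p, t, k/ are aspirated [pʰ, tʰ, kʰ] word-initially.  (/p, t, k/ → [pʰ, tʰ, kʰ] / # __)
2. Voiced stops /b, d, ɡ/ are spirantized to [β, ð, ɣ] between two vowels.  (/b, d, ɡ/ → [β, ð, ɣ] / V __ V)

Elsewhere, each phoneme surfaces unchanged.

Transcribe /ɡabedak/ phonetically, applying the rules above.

/ɡ/ — word-initial; rule 2 does not apply here → [ɡ].
/a/ (between /ɡ/ and /b/): no rule targets it → [a].
Rule 2 applies to /b/ (between /a/ and /e/: between two vowels) → [β].
/e/ (between /b/ and /d/): no rule targets it → [e].
/d/ (between /e/ and /a/) occurs between two vowels → [ð] by rule 2.
/a/ stays [a].
/k/ (word-final) fails the environment for rule 1, so it stays [k].

[ɡaβeðak]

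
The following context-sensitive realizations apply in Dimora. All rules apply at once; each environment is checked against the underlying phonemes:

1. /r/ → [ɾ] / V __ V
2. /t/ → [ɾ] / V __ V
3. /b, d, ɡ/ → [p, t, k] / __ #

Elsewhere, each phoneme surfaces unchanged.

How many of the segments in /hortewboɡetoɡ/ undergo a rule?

Segments that undergo a rule: /t/ → [ɾ] (rule 2); /ɡ/ → [k] (rule 3).
All other segments surface unchanged.

2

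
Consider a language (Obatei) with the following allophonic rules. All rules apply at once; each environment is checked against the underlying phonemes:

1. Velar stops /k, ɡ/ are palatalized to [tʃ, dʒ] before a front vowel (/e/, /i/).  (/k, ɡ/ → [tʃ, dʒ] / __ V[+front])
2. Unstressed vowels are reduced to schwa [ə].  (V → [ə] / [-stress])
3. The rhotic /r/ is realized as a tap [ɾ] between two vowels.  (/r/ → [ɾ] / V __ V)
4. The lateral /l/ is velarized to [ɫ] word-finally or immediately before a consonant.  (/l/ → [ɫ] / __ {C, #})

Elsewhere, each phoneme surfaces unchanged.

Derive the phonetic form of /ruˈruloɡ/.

/r/ (word-initial) fails the environment for rule 3, so it stays [r].
/u/ — between /r/ and /r/, in an unstressed syllable — surfaces as [ə] (rule 2).
Rule 3 applies to /r/ (between /u/ and /u/: between two vowels) → [ɾ].
/u/ (between /r/ and /l/) fails the environment for rule 2, so it stays [u].
/l/ — between /u/ and /o/; rule 4 does not apply here → [l].
/o/ (between /l/ and /ɡ/): in an unstressed syllable, so rule 2 applies → [ə].
/ɡ/ — word-final; rule 1 does not apply here → [ɡ].

[rəˈɾuləɡ]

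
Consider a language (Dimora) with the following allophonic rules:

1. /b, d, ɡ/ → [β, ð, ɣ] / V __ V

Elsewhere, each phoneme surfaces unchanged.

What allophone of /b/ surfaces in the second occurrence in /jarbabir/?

/b/ meets the environment for rule 1 (between two vowels) → [β].

[β]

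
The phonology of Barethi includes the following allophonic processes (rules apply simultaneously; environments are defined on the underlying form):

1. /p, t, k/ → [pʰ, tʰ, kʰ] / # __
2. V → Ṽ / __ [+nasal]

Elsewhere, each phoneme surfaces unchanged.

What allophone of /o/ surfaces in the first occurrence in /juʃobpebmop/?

[o]

/o/ (between /ʃ/ and /b/): rule 2 targets it, but not before a nasal consonant → unchanged [o].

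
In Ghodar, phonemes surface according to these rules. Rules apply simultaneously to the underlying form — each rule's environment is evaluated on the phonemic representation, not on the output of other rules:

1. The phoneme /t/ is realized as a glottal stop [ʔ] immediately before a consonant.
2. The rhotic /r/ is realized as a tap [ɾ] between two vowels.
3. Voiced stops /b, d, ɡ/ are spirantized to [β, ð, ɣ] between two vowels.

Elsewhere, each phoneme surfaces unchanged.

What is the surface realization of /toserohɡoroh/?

/t/ (word-initial): rule 1 targets it, but not immediately before a consonant → unchanged [t].
/o/ (between /t/ and /s/): no rule targets it → [o].
/s/ (between /o/ and /e/) is unaffected → [s].
/e/ — not in any rule's target class → [e].
/r/ — between /e/ and /o/, between two vowels — surfaces as [ɾ] (rule 2).
/o/ (between /r/ and /h/): no rule targets it → [o].
/h/ (between /o/ and /ɡ/) is unaffected → [h].
/ɡ/ (between /h/ and /o/): rule 3 targets it, but not between two vowels → unchanged [ɡ].
/o/ stays [o].
/r/ — between /o/ and /o/, between two vowels — surfaces as [ɾ] (rule 2).
/o/ — not in any rule's target class → [o].
/h/ (word-final): no rule targets it → [h].

[toseɾohɡoɾoh]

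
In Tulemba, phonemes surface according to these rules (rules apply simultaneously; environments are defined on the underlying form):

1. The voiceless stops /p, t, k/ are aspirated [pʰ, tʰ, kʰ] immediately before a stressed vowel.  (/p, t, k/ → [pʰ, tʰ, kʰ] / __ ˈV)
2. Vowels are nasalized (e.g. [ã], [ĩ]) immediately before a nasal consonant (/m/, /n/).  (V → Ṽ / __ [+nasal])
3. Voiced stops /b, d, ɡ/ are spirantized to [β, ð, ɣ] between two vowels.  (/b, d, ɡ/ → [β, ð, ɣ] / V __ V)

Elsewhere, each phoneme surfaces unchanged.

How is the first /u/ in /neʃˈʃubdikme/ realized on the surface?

/u/ (between /ʃ/ and /b/) is in the target of rule 2 but the environment (before a nasal consonant) is not met → [u].

[u]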